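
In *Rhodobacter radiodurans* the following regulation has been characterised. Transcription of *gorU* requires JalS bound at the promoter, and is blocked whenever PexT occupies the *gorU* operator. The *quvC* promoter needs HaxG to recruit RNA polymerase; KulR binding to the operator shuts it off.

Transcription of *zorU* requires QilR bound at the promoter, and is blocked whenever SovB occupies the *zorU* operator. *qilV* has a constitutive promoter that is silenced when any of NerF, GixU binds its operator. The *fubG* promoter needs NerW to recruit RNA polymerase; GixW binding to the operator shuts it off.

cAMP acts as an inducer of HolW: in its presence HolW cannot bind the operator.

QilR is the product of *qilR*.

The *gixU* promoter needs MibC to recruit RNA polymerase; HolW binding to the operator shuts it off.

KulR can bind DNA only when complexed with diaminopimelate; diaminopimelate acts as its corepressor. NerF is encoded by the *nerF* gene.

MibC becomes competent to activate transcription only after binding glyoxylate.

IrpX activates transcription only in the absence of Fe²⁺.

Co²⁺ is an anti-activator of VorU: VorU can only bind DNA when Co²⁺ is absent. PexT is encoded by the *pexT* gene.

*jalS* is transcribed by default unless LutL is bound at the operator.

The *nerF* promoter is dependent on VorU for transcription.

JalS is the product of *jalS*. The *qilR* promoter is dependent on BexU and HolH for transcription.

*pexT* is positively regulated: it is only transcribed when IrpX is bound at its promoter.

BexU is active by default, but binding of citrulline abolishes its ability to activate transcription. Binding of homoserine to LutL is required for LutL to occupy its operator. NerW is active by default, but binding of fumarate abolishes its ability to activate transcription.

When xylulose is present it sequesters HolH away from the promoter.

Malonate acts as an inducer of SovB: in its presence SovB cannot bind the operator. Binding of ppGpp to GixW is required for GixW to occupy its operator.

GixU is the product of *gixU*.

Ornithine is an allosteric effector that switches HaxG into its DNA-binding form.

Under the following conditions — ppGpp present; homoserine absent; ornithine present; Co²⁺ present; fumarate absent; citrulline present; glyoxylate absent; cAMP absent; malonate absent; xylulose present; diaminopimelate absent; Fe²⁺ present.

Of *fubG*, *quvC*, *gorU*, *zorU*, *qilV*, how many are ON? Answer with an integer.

3

Fumarate is absent, so NerW is active.
ppGpp is present, so GixW is active.
With repressor GixW bound, *fubG* is not transcribed.
→ *fubG* is OFF.
Diaminopimelate is absent, so KulR is inactive.
Ornithine is present, so HaxG is active.
No repressor is bound and HaxG is active, so *quvC* is transcribed.
→ *quvC* is ON.
Fe²⁺ is present, so IrpX is inactive.
Required activator IrpX is absent, so *pexT* is not transcribed.
So PexT is not produced.
Homoserine is absent, so LutL is inactive.
With no repressor bound, *jalS* is transcribed.
So JalS is produced and active.
No repressor is bound and JalS is active, so *gorU* is transcribed.
→ *gorU* is ON.
Citrulline is present, so BexU is inactive.
Xylulose is present, so HolH is inactive.
Required activator BexU is absent, so *qilR* is not transcribed.
So QilR is not produced.
Malonate is absent, so SovB is active.
With repressor SovB bound, *zorU* is not transcribed.
→ *zorU* is OFF.
Co²⁺ is present, so VorU is inactive.
Required activator VorU is absent, so *nerF* is not transcribed.
So NerF is not produced.
cAMP is absent, so HolW is active.
Glyoxylate is absent, so MibC is inactive.
With repressor HolW bound, *gixU* is not transcribed.
So GixU is not produced.
With no repressor bound, *qilV* is transcribed.
→ *qilV* is ON.
3 of the 5 genes are transcribed.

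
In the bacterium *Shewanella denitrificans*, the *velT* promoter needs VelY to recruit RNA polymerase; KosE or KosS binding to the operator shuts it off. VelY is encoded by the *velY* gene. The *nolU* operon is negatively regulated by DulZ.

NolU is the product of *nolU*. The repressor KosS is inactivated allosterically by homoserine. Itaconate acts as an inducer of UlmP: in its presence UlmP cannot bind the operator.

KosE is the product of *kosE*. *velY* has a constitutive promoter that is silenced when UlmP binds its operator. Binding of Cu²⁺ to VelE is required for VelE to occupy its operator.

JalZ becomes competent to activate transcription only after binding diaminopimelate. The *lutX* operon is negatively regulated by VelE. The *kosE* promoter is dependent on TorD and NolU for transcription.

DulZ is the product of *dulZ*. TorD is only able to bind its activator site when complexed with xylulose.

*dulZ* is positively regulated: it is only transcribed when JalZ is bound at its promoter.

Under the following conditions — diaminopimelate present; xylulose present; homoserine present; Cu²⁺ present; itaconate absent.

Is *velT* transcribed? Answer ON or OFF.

OFF

Xylulose is present, so TorD is active.
Diaminopimelate is present, so JalZ is active.
No repressor is bound and JalZ is active, so *dulZ* is transcribed.
So DulZ is produced and active.
With repressor DulZ bound, *nolU* is not transcribed.
So NolU is not produced.
Required activator NolU is absent, so *kosE* is not transcribed.
So KosE is not produced.
Itaconate is absent, so UlmP is active.
With repressor UlmP bound, *velY* is not transcribed.
So VelY is not produced.
Homoserine is present, so KosS is inactive.
Required activator VelY is absent, so *velT* is not transcribed.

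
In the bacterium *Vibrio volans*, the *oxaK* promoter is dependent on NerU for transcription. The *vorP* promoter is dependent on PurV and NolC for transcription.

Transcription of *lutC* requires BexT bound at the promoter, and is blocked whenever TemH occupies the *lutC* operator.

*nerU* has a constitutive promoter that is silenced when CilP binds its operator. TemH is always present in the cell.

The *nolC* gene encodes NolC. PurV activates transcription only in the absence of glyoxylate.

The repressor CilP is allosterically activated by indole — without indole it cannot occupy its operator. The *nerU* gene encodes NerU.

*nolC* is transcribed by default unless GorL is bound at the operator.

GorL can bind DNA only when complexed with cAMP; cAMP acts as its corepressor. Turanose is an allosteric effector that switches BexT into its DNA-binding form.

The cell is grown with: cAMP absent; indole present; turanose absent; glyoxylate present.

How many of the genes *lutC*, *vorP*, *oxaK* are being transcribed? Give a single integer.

0

TemH is produced constitutively and is active.
Turanose is absent, so BexT is inactive.
With repressor TemH bound, *lutC* is not transcribed.
→ *lutC* is OFF.
Glyoxylate is present, so PurV is inactive.
cAMP is absent, so GorL is inactive.
With no repressor bound, *nolC* is transcribed.
So NolC is produced and active.
Required activator PurV is absent, so *vorP* is not transcribed.
→ *vorP* is OFF.
Indole is present, so CilP is active.
With repressor CilP bound, *nerU* is not transcribed.
So NerU is not produced.
Required activator NerU is absent, so *oxaK* is not transcribed.
→ *oxaK* is OFF.
0 of the 3 genes are transcribed.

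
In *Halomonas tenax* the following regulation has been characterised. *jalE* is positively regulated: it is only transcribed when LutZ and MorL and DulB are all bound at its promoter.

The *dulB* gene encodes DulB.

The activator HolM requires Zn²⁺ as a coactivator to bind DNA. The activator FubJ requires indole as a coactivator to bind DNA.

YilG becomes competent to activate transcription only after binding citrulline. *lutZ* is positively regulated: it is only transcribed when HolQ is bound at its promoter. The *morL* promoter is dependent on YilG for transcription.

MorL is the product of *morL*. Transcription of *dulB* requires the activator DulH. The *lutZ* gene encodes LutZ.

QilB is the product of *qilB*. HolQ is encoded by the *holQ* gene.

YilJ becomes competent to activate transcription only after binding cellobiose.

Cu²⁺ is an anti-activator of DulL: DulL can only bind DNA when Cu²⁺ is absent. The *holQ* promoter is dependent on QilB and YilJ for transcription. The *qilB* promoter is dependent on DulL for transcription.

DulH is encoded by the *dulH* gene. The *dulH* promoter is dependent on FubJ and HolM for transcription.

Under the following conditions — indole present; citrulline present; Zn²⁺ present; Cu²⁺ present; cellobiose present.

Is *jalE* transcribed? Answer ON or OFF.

OFF

Cu²⁺ is present, so DulL is inactive.
Required activator DulL is absent, so *qilB* is not transcribed.
So QilB is not produced.
Cellobiose is present, so YilJ is active.
Required activator QilB is absent, so *holQ* is not transcribed.
So HolQ is not produced.
Required activator HolQ is absent, so *lutZ* is not transcribed.
So LutZ is not produced.
Citrulline is present, so YilG is active.
No repressor is bound and YilG is active, so *morL* is transcribed.
So MorL is produced and active.
Indole is present, so FubJ is active.
Zn²⁺ is present, so HolM is active.
No repressor is bound and FubJ and HolM are active, so *dulH* is transcribed.
So DulH is produced and active.
No repressor is bound and DulH is active, so *dulB* is transcribed.
So DulB is produced and active.
Required activator LutZ is absent, so *jalE* is not transcribed.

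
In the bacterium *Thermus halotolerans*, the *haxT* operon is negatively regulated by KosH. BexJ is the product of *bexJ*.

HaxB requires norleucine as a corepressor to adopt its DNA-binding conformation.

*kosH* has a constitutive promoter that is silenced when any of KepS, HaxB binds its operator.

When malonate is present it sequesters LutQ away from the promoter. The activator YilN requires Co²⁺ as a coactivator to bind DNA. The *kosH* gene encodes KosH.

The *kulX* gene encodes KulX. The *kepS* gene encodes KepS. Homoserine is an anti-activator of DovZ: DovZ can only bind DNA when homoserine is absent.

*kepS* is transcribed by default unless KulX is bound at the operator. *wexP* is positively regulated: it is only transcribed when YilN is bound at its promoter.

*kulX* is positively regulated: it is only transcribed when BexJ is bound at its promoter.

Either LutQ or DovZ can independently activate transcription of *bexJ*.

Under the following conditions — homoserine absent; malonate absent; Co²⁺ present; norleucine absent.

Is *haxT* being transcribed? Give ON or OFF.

OFF

Malonate is absent, so LutQ is active.
Homoserine is absent, so DovZ is active.
Activator LutQ is present, so *bexJ* is transcribed.
So BexJ is produced and active.
No repressor is bound and BexJ is active, so *kulX* is transcribed.
So KulX is produced and active.
With repressor KulX bound, *kepS* is not transcribed.
So KepS is not produced.
Norleucine is absent, so HaxB is inactive.
With no repressor bound, *kosH* is transcribed.
So KosH is produced and active.
With repressor KosH bound, *haxT* is not transcribed.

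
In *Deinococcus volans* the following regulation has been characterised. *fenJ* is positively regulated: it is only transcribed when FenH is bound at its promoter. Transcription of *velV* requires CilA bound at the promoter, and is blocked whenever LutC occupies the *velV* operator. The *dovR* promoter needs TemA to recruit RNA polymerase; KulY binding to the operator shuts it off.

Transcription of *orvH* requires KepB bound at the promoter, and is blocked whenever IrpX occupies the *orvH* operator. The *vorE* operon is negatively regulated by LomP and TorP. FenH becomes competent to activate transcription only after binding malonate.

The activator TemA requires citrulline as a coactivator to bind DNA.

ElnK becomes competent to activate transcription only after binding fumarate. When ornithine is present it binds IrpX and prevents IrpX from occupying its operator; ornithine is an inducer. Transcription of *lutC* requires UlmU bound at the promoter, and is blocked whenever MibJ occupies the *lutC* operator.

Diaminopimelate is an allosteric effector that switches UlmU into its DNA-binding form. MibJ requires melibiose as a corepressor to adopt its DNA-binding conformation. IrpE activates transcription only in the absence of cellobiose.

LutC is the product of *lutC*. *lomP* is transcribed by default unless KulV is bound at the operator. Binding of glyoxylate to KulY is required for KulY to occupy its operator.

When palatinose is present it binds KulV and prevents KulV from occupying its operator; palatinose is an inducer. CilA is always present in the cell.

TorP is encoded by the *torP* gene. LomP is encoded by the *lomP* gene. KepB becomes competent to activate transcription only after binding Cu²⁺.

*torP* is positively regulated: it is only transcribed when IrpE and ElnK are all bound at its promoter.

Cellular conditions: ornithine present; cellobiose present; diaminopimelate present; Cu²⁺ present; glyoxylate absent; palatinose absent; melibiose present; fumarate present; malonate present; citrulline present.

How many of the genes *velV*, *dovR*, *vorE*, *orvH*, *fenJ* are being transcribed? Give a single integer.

CilA is produced constitutively and is active.
Diaminopimelate is present, so UlmU is active.
Melibiose is present, so MibJ is active.
With repressor MibJ bound, *lutC* is not transcribed.
So LutC is not produced.
No repressor is bound and CilA is active, so *velV* is transcribed.
→ *velV* is ON.
Citrulline is present, so TemA is active.
Glyoxylate is absent, so KulY is inactive.
No repressor is bound and TemA is active, so *dovR* is transcribed.
→ *dovR* is ON.
Palatinose is absent, so KulV is active.
With repressor KulV bound, *lomP* is not transcribed.
So LomP is not produced.
Cellobiose is present, so IrpE is inactive.
Fumarate is present, so ElnK is active.
Required activator IrpE is absent, so *torP* is not transcribed.
So TorP is not produced.
With no repressor bound, *vorE* is transcribed.
→ *vorE* is ON.
Ornithine is present, so IrpX is inactive.
Cu²⁺ is present, so KepB is active.
No repressor is bound and KepB is active, so *orvH* is transcribed.
→ *orvH* is ON.
Malonate is present, so FenH is active.
No repressor is bound and FenH is active, so *fenJ* is transcribed.
→ *fenJ* is ON.
5 of the 5 genes are transcribed.

5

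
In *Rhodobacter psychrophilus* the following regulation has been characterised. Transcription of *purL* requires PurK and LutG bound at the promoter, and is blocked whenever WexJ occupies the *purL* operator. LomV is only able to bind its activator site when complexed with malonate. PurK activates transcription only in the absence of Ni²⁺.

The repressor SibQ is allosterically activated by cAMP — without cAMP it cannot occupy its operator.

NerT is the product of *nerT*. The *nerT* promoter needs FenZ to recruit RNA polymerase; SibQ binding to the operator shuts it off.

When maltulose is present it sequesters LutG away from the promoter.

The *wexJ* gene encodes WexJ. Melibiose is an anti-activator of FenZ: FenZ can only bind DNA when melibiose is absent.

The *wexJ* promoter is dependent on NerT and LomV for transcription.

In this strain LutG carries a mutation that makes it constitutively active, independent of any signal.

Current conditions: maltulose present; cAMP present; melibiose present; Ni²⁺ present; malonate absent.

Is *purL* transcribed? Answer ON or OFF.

OFF

Ni²⁺ is present, so PurK is inactive.
cAMP is present, so SibQ is active.
Melibiose is present, so FenZ is inactive.
With repressor SibQ bound, *nerT* is not transcribed.
So NerT is not produced.
Malonate is absent, so LomV is inactive.
Required activator NerT is absent, so *wexJ* is not transcribed.
So WexJ is not produced.
LutG is constitutively active in this strain.
Required activator PurK is absent, so *purL* is not transcribed.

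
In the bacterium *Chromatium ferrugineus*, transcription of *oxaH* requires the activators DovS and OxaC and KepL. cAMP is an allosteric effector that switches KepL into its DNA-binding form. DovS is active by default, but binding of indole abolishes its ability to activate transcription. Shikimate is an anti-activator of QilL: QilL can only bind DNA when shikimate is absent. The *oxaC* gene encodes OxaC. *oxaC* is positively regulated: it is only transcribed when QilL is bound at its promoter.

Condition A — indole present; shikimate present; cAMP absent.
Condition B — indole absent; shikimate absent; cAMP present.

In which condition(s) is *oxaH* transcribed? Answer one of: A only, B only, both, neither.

Condition A:
Indole is present, so DovS is inactive.
Shikimate is present, so QilL is inactive.
Required activator QilL is absent, so *oxaC* is not transcribed.
So OxaC is not produced.
cAMP is absent, so KepL is inactive.
Required activator DovS is absent, so *oxaH* is not transcribed.
→ *oxaH* is OFF in A.
Condition B:
Indole is absent, so DovS is active.
Shikimate is absent, so QilL is active.
No repressor is bound and QilL is active, so *oxaC* is transcribed.
So OxaC is produced and active.
cAMP is present, so KepL is active.
No repressor is bound and DovS and OxaC and KepL are active, so *oxaH* is transcribed.
→ *oxaH* is ON in B.

B only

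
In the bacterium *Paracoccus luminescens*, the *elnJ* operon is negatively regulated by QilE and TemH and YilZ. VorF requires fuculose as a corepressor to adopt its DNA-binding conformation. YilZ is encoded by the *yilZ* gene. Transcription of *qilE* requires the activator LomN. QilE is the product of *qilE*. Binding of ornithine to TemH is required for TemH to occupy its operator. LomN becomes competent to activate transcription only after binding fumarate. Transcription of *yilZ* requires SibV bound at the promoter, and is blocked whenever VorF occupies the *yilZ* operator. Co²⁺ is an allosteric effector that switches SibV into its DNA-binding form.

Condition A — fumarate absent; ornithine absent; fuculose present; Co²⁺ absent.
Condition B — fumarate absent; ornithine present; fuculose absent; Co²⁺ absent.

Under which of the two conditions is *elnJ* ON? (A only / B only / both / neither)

A only

Condition A:
Fumarate is absent, so LomN is inactive.
Required activator LomN is absent, so *qilE* is not transcribed.
So QilE is not produced.
Ornithine is absent, so TemH is inactive.
Fuculose is present, so VorF is active.
Co²⁺ is absent, so SibV is inactive.
With repressor VorF bound, *yilZ* is not transcribed.
So YilZ is not produced.
With no repressor bound, *elnJ* is transcribed.
→ *elnJ* is ON in A.
Condition B:
Fumarate is absent, so LomN is inactive.
Required activator LomN is absent, so *qilE* is not transcribed.
So QilE is not produced.
Ornithine is present, so TemH is active.
Fuculose is absent, so VorF is inactive.
Co²⁺ is absent, so SibV is inactive.
Required activator SibV is absent, so *yilZ* is not transcribed.
So YilZ is not produced.
With repressor TemH bound, *elnJ* is not transcribed.
→ *elnJ* is OFF in B.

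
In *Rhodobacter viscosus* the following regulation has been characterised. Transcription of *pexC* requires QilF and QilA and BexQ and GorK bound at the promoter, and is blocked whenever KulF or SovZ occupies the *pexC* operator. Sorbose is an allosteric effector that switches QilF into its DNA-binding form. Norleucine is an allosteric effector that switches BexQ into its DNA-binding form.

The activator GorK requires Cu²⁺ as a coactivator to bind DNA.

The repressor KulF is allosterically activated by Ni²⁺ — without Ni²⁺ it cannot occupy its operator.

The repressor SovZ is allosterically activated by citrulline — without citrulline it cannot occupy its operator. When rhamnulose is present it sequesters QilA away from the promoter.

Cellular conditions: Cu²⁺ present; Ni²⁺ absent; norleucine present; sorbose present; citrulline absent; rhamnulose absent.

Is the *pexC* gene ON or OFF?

Sorbose is present, so QilF is active.
Rhamnulose is absent, so QilA is active.
Ni²⁺ is absent, so KulF is inactive.
Citrulline is absent, so SovZ is inactive.
Norleucine is present, so BexQ is active.
Cu²⁺ is present, so GorK is active.
No repressor is bound and QilF and QilA and BexQ and GorK are active, so *pexC* is transcribed.

ON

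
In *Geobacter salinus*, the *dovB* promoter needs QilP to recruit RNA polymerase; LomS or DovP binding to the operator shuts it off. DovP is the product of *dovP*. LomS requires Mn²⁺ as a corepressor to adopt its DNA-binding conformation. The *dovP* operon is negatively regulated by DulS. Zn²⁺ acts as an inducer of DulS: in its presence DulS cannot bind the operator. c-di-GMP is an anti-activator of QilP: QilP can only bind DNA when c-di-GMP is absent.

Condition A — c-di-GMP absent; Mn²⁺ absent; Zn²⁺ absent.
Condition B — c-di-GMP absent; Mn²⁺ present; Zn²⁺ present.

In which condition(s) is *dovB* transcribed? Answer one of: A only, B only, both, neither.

A only

Condition A:
c-di-GMP is absent, so QilP is active.
Mn²⁺ is absent, so LomS is inactive.
Zn²⁺ is absent, so DulS is active.
With repressor DulS bound, *dovP* is not transcribed.
So DovP is not produced.
No repressor is bound and QilP is active, so *dovB* is transcribed.
→ *dovB* is ON in A.
Condition B:
c-di-GMP is absent, so QilP is active.
Mn²⁺ is present, so LomS is active.
Zn²⁺ is present, so DulS is inactive.
With no repressor bound, *dovP* is transcribed.
So DovP is produced and active.
With repressor LomS bound, *dovB* is not transcribed.
→ *dovB* is OFF in B.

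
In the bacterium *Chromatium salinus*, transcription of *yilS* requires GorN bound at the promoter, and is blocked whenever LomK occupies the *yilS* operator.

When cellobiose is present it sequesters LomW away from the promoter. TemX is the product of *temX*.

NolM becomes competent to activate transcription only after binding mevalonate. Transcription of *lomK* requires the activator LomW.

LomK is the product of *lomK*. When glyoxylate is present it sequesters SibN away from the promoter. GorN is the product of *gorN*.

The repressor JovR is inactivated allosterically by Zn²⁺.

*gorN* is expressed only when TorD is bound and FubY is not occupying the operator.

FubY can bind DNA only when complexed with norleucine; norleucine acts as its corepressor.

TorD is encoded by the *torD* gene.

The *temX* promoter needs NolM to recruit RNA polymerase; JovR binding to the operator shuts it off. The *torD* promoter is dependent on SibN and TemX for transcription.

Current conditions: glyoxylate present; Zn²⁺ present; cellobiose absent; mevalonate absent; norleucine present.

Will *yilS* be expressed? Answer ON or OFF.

OFF

Norleucine is present, so FubY is active.
Glyoxylate is present, so SibN is inactive.
Mevalonate is absent, so NolM is inactive.
Zn²⁺ is present, so JovR is inactive.
Required activator NolM is absent, so *temX* is not transcribed.
So TemX is not produced.
Required activator SibN is absent, so *torD* is not transcribed.
So TorD is not produced.
With repressor FubY bound, *gorN* is not transcribed.
So GorN is not produced.
Cellobiose is absent, so LomW is active.
No repressor is bound and LomW is active, so *lomK* is transcribed.
So LomK is produced and active.
With repressor LomK bound, *yilS* is not transcribed.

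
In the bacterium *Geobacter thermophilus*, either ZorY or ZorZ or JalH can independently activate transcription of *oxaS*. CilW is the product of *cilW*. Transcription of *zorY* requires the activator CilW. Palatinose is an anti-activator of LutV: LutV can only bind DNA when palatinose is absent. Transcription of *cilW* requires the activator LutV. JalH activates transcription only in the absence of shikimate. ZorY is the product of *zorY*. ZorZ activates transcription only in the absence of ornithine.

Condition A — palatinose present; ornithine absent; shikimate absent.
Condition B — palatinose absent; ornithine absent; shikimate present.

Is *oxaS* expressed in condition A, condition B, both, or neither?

Condition A:
Palatinose is present, so LutV is inactive.
Required activator LutV is absent, so *cilW* is not transcribed.
So CilW is not produced.
Required activator CilW is absent, so *zorY* is not transcribed.
So ZorY is not produced.
Ornithine is absent, so ZorZ is active.
Shikimate is absent, so JalH is active.
Activator ZorZ is present, so *oxaS* is transcribed.
→ *oxaS* is ON in A.
Condition B:
Palatinose is absent, so LutV is active.
No repressor is bound and LutV is active, so *cilW* is transcribed.
So CilW is produced and active.
No repressor is bound and CilW is active, so *zorY* is transcribed.
So ZorY is produced and active.
Ornithine is absent, so ZorZ is active.
Shikimate is present, so JalH is inactive.
Activator ZorY is present, so *oxaS* is transcribed.
→ *oxaS* is ON in B.

both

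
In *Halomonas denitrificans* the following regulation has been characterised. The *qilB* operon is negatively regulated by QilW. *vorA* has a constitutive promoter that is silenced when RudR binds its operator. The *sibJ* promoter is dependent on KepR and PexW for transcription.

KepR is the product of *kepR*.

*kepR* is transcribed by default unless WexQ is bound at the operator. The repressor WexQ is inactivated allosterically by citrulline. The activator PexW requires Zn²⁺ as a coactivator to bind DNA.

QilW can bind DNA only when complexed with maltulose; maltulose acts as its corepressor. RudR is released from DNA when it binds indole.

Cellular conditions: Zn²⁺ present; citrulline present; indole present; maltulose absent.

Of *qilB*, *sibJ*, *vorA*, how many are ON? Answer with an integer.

3

Maltulose is absent, so QilW is inactive.
With no repressor bound, *qilB* is transcribed.
→ *qilB* is ON.
Citrulline is present, so WexQ is inactive.
With no repressor bound, *kepR* is transcribed.
So KepR is produced and active.
Zn²⁺ is present, so PexW is active.
No repressor is bound and KepR and PexW are active, so *sibJ* is transcribed.
→ *sibJ* is ON.
Indole is present, so RudR is inactive.
With no repressor bound, *vorA* is transcribed.
→ *vorA* is ON.
3 of the 3 genes are transcribed.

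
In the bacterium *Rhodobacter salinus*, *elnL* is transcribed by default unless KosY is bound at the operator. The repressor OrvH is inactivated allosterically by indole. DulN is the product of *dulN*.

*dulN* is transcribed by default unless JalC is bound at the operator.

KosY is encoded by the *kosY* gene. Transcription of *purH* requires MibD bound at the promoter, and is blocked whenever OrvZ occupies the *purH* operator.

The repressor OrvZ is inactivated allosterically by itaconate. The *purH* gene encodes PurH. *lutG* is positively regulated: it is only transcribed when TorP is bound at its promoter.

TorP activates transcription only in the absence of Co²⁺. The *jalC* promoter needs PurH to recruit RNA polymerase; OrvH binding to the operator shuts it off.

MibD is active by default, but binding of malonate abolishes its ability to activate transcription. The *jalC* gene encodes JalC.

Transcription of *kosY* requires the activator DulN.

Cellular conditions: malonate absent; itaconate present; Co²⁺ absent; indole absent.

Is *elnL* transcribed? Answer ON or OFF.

OFF

Malonate is absent, so MibD is active.
Itaconate is present, so OrvZ is inactive.
No repressor is bound and MibD is active, so *purH* is transcribed.
So PurH is produced and active.
Indole is absent, so OrvH is active.
With repressor OrvH bound, *jalC* is not transcribed.
So JalC is not produced.
With no repressor bound, *dulN* is transcribed.
So DulN is produced and active.
No repressor is bound and DulN is active, so *kosY* is transcribed.
So KosY is produced and active.
With repressor KosY bound, *elnL* is not transcribed.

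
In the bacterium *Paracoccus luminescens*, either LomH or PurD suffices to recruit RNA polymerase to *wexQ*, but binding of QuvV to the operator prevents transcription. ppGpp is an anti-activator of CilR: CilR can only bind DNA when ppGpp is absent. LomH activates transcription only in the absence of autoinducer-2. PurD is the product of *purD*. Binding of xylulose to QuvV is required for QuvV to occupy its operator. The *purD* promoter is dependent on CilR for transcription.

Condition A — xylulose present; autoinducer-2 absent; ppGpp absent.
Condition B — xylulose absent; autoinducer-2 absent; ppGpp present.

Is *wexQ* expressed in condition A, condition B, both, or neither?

B only

Condition A:
Xylulose is present, so QuvV is active.
Autoinducer-2 is absent, so LomH is active.
ppGpp is absent, so CilR is active.
No repressor is bound and CilR is active, so *purD* is transcribed.
So PurD is produced and active.
With repressor QuvV bound, *wexQ* is not transcribed.
→ *wexQ* is OFF in A.
Condition B:
Xylulose is absent, so QuvV is inactive.
Autoinducer-2 is absent, so LomH is active.
ppGpp is present, so CilR is inactive.
Required activator CilR is absent, so *purD* is not transcribed.
So PurD is not produced.
Activator LomH is present, so *wexQ* is transcribed.
→ *wexQ* is ON in B.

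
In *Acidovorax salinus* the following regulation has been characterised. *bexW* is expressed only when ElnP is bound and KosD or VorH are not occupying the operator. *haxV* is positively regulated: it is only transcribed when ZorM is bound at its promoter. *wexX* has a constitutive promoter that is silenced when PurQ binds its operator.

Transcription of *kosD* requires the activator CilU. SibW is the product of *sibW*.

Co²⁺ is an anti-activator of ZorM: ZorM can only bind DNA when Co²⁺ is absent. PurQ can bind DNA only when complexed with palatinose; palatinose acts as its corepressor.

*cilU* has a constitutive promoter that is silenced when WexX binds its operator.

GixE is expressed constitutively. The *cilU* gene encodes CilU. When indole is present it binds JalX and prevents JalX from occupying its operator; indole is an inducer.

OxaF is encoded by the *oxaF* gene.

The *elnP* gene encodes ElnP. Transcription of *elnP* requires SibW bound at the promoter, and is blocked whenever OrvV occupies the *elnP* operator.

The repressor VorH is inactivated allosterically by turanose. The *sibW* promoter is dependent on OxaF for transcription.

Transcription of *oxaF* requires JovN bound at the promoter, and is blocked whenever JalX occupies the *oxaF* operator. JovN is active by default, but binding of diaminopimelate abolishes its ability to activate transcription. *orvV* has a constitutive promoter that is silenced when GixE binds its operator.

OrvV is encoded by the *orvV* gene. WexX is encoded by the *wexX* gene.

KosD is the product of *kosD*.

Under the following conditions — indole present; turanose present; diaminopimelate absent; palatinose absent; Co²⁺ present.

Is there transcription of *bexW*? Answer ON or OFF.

ON

Palatinose is absent, so PurQ is inactive.
With no repressor bound, *wexX* is transcribed.
So WexX is produced and active.
With repressor WexX bound, *cilU* is not transcribed.
So CilU is not produced.
Required activator CilU is absent, so *kosD* is not transcribed.
So KosD is not produced.
Turanose is present, so VorH is inactive.
GixE is produced constitutively and is active.
With repressor GixE bound, *orvV* is not transcribed.
So OrvV is not produced.
Indole is present, so JalX is inactive.
Diaminopimelate is absent, so JovN is active.
No repressor is bound and JovN is active, so *oxaF* is transcribed.
So OxaF is produced and active.
No repressor is bound and OxaF is active, so *sibW* is transcribed.
So SibW is produced and active.
No repressor is bound and SibW is active, so *elnP* is transcribed.
So ElnP is produced and active.
No repressor is bound and ElnP is active, so *bexW* is transcribed.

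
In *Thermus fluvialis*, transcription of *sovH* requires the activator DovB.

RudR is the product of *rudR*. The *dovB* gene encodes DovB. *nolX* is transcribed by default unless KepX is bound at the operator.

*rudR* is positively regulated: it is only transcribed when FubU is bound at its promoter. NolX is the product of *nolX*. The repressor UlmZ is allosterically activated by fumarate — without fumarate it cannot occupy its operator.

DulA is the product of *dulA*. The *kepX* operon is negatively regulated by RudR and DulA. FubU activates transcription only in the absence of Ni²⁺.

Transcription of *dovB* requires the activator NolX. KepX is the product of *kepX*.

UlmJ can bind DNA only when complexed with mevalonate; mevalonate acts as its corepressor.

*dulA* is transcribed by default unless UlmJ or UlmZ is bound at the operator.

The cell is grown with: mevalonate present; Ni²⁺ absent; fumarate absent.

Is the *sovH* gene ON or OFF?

Ni²⁺ is absent, so FubU is active.
No repressor is bound and FubU is active, so *rudR* is transcribed.
So RudR is produced and active.
Mevalonate is present, so UlmJ is active.
Fumarate is absent, so UlmZ is inactive.
With repressor UlmJ bound, *dulA* is not transcribed.
So DulA is not produced.
With repressor RudR bound, *kepX* is not transcribed.
So KepX is not produced.
With no repressor bound, *nolX* is transcribed.
So NolX is produced and active.
No repressor is bound and NolX is active, so *dovB* is transcribed.
So DovB is produced and active.
No repressor is bound and DovB is active, so *sovH* is transcribed.

ON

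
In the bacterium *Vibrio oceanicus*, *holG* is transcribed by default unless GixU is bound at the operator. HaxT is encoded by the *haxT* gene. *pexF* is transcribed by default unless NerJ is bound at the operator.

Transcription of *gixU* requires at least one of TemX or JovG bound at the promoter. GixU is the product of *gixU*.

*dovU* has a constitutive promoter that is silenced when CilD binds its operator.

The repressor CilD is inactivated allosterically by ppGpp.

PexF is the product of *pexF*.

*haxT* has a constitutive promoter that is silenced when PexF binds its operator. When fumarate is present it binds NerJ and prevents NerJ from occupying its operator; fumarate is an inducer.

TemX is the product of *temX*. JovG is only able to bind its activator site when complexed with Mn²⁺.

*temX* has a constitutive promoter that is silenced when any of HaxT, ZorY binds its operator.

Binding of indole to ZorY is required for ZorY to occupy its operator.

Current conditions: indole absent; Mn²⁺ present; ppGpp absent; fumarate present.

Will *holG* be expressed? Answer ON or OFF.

OFF

Fumarate is present, so NerJ is inactive.
With no repressor bound, *pexF* is transcribed.
So PexF is produced and active.
With repressor PexF bound, *haxT* is not transcribed.
So HaxT is not produced.
Indole is absent, so ZorY is inactive.
With no repressor bound, *temX* is transcribed.
So TemX is produced and active.
Mn²⁺ is present, so JovG is active.
Activator TemX is present, so *gixU* is transcribed.
So GixU is produced and active.
With repressor GixU bound, *holG* is not transcribed.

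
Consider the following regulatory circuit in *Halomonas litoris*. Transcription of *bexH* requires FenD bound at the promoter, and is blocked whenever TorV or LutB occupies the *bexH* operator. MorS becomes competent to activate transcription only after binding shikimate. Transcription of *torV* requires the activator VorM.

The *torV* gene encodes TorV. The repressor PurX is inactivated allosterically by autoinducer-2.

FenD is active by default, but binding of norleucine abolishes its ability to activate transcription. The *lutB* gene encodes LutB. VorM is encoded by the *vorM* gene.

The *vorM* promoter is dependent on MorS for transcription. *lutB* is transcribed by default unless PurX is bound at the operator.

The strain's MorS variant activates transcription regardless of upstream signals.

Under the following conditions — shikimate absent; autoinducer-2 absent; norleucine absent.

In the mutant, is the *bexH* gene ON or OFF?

Norleucine is absent, so FenD is active.
MorS is constitutively active in this strain.
No repressor is bound and MorS is active, so *vorM* is transcribed.
So VorM is produced and active.
No repressor is bound and VorM is active, so *torV* is transcribed.
So TorV is produced and active.
Autoinducer-2 is absent, so PurX is active.
With repressor PurX bound, *lutB* is not transcribed.
So LutB is not produced.
With repressor TorV bound, *bexH* is not transcribed.

OFF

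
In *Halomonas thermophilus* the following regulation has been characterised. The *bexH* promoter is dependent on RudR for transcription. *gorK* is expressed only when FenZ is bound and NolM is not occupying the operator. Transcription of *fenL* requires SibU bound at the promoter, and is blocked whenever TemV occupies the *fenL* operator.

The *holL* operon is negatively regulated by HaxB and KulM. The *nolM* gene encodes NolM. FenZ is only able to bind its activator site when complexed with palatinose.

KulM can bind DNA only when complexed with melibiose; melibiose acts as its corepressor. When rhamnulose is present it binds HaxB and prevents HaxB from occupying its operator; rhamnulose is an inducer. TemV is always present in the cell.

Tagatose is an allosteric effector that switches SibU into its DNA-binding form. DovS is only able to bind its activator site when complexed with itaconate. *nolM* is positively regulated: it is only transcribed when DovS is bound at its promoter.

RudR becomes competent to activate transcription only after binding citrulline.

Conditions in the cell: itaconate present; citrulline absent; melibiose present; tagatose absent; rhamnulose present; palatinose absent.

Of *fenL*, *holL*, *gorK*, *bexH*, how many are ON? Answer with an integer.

0

TemV is produced constitutively and is active.
Tagatose is absent, so SibU is inactive.
With repressor TemV bound, *fenL* is not transcribed.
→ *fenL* is OFF.
Rhamnulose is present, so HaxB is inactive.
Melibiose is present, so KulM is active.
With repressor KulM bound, *holL* is not transcribed.
→ *holL* is OFF.
Palatinose is absent, so FenZ is inactive.
Itaconate is present, so DovS is active.
No repressor is bound and DovS is active, so *nolM* is transcribed.
So NolM is produced and active.
With repressor NolM bound, *gorK* is not transcribed.
→ *gorK* is OFF.
Citrulline is absent, so RudR is inactive.
Required activator RudR is absent, so *bexH* is not transcribed.
→ *bexH* is OFF.
0 of the 4 genes are transcribed.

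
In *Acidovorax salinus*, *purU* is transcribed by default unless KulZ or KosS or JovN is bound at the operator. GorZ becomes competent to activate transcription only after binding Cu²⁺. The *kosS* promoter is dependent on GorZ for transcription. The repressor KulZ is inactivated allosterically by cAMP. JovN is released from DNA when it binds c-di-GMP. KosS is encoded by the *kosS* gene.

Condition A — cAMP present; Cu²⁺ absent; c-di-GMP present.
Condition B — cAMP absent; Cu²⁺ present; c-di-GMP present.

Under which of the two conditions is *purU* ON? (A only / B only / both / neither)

Condition A:
cAMP is present, so KulZ is inactive.
Cu²⁺ is absent, so GorZ is inactive.
Required activator GorZ is absent, so *kosS* is not transcribed.
So KosS is not produced.
c-di-GMP is present, so JovN is inactive.
With no repressor bound, *purU* is transcribed.
→ *purU* is ON in A.
Condition B:
cAMP is absent, so KulZ is active.
Cu²⁺ is present, so GorZ is active.
No repressor is bound and GorZ is active, so *kosS* is transcribed.
So KosS is produced and active.
c-di-GMP is present, so JovN is inactive.
With repressor KulZ bound, *purU* is not transcribed.
→ *purU* is OFF in B.

A only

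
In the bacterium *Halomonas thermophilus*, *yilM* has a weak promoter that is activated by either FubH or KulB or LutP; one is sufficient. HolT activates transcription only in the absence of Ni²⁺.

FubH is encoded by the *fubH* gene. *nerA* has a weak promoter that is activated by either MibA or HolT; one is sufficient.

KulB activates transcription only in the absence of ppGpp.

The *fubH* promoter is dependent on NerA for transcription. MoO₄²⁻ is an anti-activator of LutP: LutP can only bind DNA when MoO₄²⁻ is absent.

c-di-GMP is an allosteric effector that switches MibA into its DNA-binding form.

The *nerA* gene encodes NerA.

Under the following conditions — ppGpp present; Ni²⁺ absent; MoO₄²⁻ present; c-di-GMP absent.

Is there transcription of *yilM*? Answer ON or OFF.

ON

c-di-GMP is absent, so MibA is inactive.
Ni²⁺ is absent, so HolT is active.
Activator HolT is present, so *nerA* is transcribed.
So NerA is produced and active.
No repressor is bound and NerA is active, so *fubH* is transcribed.
So FubH is produced and active.
ppGpp is present, so KulB is inactive.
MoO₄²⁻ is present, so LutP is inactive.
Activator FubH is present, so *yilM* is transcribed.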